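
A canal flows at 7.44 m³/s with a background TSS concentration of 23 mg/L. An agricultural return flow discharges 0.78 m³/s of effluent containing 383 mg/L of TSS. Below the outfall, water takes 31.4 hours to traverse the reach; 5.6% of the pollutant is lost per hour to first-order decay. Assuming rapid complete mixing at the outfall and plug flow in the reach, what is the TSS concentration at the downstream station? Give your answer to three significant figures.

Mixed concentration C = ΣQC/ΣQ = (7.440·23.00 + 0.7800·383.0) / 8.220 = 469.9/8.220 = 57.16 mg/L.
5.6%/h lost → k = −ln(1 − 0.056) = 0.05763 h⁻¹.
Decay over the reach: 57.16·exp(−kt) = 57.16·0.1637 = 9.359 mg/L.

9.36 mg/L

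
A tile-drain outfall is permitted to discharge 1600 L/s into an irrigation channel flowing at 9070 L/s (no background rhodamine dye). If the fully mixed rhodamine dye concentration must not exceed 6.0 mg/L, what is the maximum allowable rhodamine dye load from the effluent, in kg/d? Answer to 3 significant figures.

5530 kg/d

Mass balance at the limit: 9070·0 + 1600·Cₑ = 10670·6.0 → Cₑ = 40.01 mg/L.
1600 L/s = 1.600 m³/s. Load = 1.600 m³/s × 40.01 g/m³ × 86 400 s/d = 5531 kg/d.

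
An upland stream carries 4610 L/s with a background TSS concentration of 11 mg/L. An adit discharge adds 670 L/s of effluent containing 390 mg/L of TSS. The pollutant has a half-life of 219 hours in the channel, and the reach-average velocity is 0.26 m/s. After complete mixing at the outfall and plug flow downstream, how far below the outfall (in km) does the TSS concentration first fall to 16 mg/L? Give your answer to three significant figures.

Mass balance: C = (4610·11.00 + 670.0·390.0) / 5280 = 312000/5280 = 59.09 mg/L.
Half-life 219 h → k = ln 2 / 219 = 0.003165 h⁻¹ = 0.07596 d⁻¹.
Set 59.09·exp(−k·t) = 16 → t = ln(59.09/16)/k = 1486000 s = 412.8 h.
Distance = v·t = 0.26·1486000 = 386400 m = 386.4 km.

386 km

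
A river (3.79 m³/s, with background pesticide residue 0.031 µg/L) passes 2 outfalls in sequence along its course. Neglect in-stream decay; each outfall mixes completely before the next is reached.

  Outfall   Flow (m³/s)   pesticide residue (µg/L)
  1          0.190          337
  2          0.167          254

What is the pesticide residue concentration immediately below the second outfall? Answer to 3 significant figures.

Outfall 1: combined Q = 3.980 m³/s; C = (3.790·0.03100 + 0.1900·337.0)/3.980 = 16.12 µg/L.
Outfall 2: combined Q = 4.147 m³/s; C = (3.980·16.12 + 0.1670·254.0)/4.147 = 25.70 µg/L.

25.7 µg/L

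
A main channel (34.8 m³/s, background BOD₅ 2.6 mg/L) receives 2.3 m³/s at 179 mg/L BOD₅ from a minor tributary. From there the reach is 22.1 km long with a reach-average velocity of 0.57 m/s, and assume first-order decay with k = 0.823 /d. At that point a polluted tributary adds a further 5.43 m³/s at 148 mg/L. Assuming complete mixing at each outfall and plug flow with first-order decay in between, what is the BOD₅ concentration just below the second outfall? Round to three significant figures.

Mass balance: C = (34.80·2.600 + 2.300·179.0) / 37.10 = 502.2/37.10 = 13.54 mg/L; combined flow 37.10 m³/s.
Travel time t = 22.1·1000 / 0.57 = 38770 s = 10.77 h.
Applying C = C₀e^(−kt): 13.54 × 0.6912 = 9.356 mg/L.
At the second outfall, C = (37.10·9.356 + 5.430·148.0) / (37.10 + 5.430) = 27.06 mg/L.

27.1 mg/L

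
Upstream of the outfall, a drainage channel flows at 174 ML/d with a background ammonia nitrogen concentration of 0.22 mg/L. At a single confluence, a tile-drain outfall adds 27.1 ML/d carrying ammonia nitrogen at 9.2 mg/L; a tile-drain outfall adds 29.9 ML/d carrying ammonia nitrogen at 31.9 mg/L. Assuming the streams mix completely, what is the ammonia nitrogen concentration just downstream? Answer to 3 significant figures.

Conservation of mass: C = (174.0·0.2200 + 27.10·9.200 + 29.90·31.90) / 231.0 = 1241/231.0 = 5.374 mg/L.

5.37 mg/L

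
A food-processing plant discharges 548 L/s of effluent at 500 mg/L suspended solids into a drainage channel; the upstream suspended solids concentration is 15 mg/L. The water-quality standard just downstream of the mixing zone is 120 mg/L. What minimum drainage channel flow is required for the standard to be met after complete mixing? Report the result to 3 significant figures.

1980 L/s

Set C_mix = 120: (Q·15.00 + 548.0·500.0) / (Q + 548.0) = 120
→ Q = 548.0·(500.0 − 120)/(120 − 15.00) = 1983 L/s.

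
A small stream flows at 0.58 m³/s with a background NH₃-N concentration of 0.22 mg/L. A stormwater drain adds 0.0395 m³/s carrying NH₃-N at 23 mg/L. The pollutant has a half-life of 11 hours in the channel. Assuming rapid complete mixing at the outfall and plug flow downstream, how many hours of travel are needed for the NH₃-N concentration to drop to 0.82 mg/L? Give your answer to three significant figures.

11.3 h

Conservation of mass: C = (0.5800·0.2200 + 0.03950·23.00) / 0.6195 = 1.036/0.6195 = 1.672 mg/L.
Half-life 11 h → k = ln 2 / 11 = 0.06301 h⁻¹ = 1.512 d⁻¹.
1.672·exp(−k·t) = 0.82 → t = ln(1.672/0.82)/k = 40720 s = 11.31 h.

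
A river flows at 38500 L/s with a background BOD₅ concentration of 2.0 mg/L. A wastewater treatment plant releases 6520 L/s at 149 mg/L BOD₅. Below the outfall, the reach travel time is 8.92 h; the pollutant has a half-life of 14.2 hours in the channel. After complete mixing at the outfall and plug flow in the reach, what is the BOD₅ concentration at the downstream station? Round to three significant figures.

Conservation of mass: C = (38500·2.000 + 6520·149.0) / 45020 = 1048000/45020 = 23.29 mg/L.
Half-life 14.2 h → k = ln 2 / 14.2 = 0.04881 h⁻¹ = 1.172 d⁻¹.
After decay, C = 23.29 × e^(−kt) = 23.29 × 0.6470 = 15.07 mg/L.

15.1 mg/L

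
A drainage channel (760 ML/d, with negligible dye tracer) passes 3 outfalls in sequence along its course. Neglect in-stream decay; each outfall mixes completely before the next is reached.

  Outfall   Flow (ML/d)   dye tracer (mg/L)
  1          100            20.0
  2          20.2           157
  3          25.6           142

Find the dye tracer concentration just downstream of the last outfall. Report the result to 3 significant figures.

Below outfall 1: Q → 860.0 ML/d, C = (760.0·0 + 100.0·20.00)/860.0 = 2.326 mg/L.
Below outfall 2: Q → 880.2 ML/d, C = (860.0·2.326 + 20.20·157.0)/880.2 = 5.875 mg/L.
Below outfall 3: Q → 905.8 ML/d, C = (880.2·5.875 + 25.60·142.0)/905.8 = 9.722 mg/L.

9.72 mg/L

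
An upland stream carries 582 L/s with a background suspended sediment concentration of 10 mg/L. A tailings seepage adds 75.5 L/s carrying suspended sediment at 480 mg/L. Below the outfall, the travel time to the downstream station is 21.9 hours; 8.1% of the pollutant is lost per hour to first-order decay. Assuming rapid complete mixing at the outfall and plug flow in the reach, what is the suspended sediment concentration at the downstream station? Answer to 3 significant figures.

Conservation of mass: C = (582.0·10.00 + 75.50·480.0) / 657.5 = 42060/657.5 = 63.97 mg/L.
8.1%/h lost → k = −ln(1 − 0.081) = 0.08447 h⁻¹.
Decay over the reach: 63.97·exp(−kt) = 63.97·0.1573 = 10.06 mg/L.

10.1 mg/L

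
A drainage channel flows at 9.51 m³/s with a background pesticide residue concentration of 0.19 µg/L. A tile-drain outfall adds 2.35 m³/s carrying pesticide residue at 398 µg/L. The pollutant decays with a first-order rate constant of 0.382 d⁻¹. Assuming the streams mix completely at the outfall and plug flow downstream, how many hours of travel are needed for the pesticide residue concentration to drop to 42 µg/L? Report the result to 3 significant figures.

39.7 h

Mixed concentration C = ΣQC/ΣQ = (9.510·0.1900 + 2.350·398.0) / 11.86 = 937.1/11.86 = 79.01 µg/L.
79.01·exp(−k·t) = 42 → t = ln(79.01/42)/k = 142900 s = 39.70 h.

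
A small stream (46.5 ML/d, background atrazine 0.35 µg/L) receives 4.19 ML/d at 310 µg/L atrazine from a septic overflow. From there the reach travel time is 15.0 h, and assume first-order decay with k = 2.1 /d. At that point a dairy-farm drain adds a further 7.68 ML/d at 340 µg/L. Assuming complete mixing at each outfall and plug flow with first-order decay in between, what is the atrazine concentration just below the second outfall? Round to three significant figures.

50.8 µg/L

After mixing, C = (46.50·0.3500 + 4.190·310.0) / 50.69 = 1315/50.69 = 25.95 µg/L; combined flow 50.69 ML/d.
Decay over the reach: 25.95·exp(−kt) = 25.95·0.2691 = 6.983 µg/L.
At the second outfall, C = (50.69·6.983 + 7.680·340.0) / (50.69 + 7.680) = 50.80 µg/L.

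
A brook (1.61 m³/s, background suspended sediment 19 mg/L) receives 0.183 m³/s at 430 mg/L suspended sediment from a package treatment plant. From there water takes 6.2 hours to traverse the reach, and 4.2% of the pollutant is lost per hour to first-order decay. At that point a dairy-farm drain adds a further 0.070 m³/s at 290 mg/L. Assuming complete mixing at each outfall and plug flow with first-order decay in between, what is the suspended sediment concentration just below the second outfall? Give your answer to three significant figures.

55.9 mg/L

After mixing, C = (1.610·19.00 + 0.1830·430.0) / 1.793 = 109.3/1.793 = 60.95 mg/L; combined flow 1.793 m³/s.
4.2%/h lost → k = −ln(1 − 0.042) = 0.04291 h⁻¹.
First-order decay: C = 60.95·exp(−k·t) = 60.95·0.7664 = 46.71 mg/L.
At the second outfall, C = (1.793·46.71 + 0.07000·290.0) / (1.793 + 0.07000) = 55.85 mg/L.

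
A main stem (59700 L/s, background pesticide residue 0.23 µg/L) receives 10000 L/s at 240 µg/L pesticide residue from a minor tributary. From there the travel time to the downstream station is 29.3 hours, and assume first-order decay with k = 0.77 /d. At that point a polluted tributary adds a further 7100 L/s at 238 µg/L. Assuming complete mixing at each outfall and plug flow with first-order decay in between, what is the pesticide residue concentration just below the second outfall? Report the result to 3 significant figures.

34.3 µg/L

Mass balance: C = (59700·0.2300 + 10000·240.0) / 69700 = 2414000/69700 = 34.63 µg/L; combined flow 69700 L/s.
After decay, C = 34.63 × e^(−kt) = 34.63 × 0.3906 = 13.53 µg/L.
At the second outfall, C = (69700·13.53 + 7100·238.0) / (69700 + 7100) = 34.28 µg/L.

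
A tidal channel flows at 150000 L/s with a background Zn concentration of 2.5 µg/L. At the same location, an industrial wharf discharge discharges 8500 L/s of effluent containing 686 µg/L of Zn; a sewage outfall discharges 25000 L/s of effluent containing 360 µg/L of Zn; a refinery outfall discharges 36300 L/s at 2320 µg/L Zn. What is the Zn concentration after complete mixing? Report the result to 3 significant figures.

After mixing, C = (150000·2.500 + 8500·686.0 + 25000·360.0 + 36300·2320) / 219800 = 99420000/219800 = 452.3 µg/L.

452 µg/L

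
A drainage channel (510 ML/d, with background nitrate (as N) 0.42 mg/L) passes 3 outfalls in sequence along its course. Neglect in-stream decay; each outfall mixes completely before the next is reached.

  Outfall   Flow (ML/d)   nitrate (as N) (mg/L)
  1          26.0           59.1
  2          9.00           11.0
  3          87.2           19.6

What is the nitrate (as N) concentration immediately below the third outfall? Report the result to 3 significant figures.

Below outfall 1: Q → 536.0 ML/d, C = (510.0·0.4200 + 26.00·59.10)/536.0 = 3.266 mg/L.
Below outfall 2: Q → 545.0 ML/d, C = (536.0·3.266 + 9.000·11.00)/545.0 = 3.394 mg/L.
Below outfall 3: Q → 632.2 ML/d, C = (545.0·3.394 + 87.20·19.60)/632.2 = 5.629 mg/L.

5.63 mg/L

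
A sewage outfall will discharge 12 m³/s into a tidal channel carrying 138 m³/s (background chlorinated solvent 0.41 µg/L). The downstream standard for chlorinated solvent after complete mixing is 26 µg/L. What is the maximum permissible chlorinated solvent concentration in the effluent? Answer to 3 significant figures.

320 µg/L

At the limit, (Qr·Cr + Qe·Cₑ)/(Qr + Qe) = 26:
Cₑ = (150.0·26 − 138.0·0.4100) / 12.00 = 320.3 µg/L.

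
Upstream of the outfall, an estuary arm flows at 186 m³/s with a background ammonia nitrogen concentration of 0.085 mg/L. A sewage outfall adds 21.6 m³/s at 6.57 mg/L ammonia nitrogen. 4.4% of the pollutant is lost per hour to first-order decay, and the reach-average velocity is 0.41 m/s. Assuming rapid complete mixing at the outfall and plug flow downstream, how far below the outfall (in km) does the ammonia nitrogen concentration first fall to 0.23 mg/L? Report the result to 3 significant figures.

Conservation of mass: C = (186.0·0.08500 + 21.60·6.570) / 207.6 = 157.7/207.6 = 0.7597 mg/L.
4.4%/h lost → k = −ln(1 − 0.044) = 0.04500 h⁻¹.
Set 0.7597·exp(−k·t) = 0.23 → t = ln(0.7597/0.23)/k = 95600 s = 26.55 h.
Distance = v·t = 0.41·95600 = 39190 m = 39.19 km.

39.2 km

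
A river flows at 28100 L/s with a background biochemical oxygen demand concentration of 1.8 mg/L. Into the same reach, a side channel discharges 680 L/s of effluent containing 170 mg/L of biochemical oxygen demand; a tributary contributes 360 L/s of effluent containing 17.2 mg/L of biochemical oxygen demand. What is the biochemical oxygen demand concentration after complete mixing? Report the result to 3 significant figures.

5.92 mg/L

Mixed concentration C = ΣQC/ΣQ = (28100·1.800 + 680.0·170.0 + 360.0·17.20) / 29140 = 172400/29140 = 5.915 mg/L.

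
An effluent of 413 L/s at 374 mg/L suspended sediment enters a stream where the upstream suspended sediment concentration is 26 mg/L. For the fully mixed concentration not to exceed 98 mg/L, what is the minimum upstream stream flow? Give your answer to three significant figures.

Set C_mix = 98: (Q·26.00 + 413.0·374.0) / (Q + 413.0) = 98
→ Q = 413.0·(374.0 − 98)/(98 − 26.00) = 1583 L/s.

1580 L/s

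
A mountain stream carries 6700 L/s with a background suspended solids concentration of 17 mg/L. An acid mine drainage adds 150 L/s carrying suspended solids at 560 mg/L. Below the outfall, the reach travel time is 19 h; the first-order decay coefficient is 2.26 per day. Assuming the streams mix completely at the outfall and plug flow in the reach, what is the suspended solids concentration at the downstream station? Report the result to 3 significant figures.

After mixing, C = (6700·17.00 + 150.0·560.0) / 6850 = 197900/6850 = 28.89 mg/L.
First-order decay: C = 28.89·exp(−k·t) = 28.89·0.1671 = 4.828 mg/L.

4.83 mg/L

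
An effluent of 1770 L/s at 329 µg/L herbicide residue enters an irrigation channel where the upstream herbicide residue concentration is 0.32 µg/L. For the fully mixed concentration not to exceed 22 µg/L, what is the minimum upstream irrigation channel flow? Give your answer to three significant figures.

25100 L/s

Set C_mix = 22: (Q·0.3200 + 1770·329.0) / (Q + 1770) = 22
→ Q = 1770·(329.0 − 22)/(22 − 0.3200) = 25060 L/s.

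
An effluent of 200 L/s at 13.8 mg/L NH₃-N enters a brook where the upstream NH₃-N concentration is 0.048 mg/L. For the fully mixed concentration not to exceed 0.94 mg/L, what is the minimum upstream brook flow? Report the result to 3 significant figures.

Set C_mix = 0.94: (Q·0.04800 + 200.0·13.80) / (Q + 200.0) = 0.94
→ Q = 200.0·(13.80 − 0.94)/(0.94 − 0.04800) = 2883 L/s.

2880 L/s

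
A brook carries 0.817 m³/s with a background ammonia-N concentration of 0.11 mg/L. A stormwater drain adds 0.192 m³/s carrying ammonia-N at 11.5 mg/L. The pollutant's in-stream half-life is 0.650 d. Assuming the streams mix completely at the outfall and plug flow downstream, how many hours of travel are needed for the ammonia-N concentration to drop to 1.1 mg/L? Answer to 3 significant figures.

16.4 h

Mixed concentration C = ΣQC/ΣQ = (0.8170·0.1100 + 0.1920·11.50) / 1.009 = 2.298/1.009 = 2.277 mg/L.
Half-life 0.650 d → k = ln 2 / 0.650 = 1.066 d⁻¹.
2.277·exp(−k·t) = 1.1 → t = ln(2.277/1.1)/k = 58960 s = 16.38 h.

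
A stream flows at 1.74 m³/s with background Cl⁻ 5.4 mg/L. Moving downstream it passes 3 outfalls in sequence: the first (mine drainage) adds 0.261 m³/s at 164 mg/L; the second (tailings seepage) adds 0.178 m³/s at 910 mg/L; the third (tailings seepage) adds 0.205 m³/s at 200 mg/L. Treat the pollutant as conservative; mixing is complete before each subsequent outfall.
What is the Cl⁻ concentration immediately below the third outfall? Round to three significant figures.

Outfall 1: combined Q = 2.001 m³/s; C = (1.740·5.400 + 0.2610·164.0)/2.001 = 26.09 mg/L.
Outfall 2: combined Q = 2.179 m³/s; C = (2.001·26.09 + 0.1780·910.0)/2.179 = 98.29 mg/L.
Outfall 3: combined Q = 2.384 m³/s; C = (2.179·98.29 + 0.2050·200.0)/2.384 = 107.0 mg/L.

107 mg/L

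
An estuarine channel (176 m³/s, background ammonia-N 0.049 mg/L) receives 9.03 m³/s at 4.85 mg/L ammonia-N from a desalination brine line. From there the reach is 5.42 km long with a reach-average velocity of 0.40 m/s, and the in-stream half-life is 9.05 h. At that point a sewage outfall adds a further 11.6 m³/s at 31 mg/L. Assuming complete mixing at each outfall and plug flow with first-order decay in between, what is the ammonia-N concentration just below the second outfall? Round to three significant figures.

2.03 mg/L

After mixing, C = (176.0·0.04900 + 9.030·4.850) / 185.0 = 52.42/185.0 = 0.2833 mg/L; combined flow 185.0 m³/s.
Travel time t = 5.42·1000 / 0.40 = 13550 s = 3.764 h.
Half-life 9.05 h → k = ln 2 / 9.05 = 0.07659 h⁻¹ = 1.838 d⁻¹.
Decay over the reach: 0.2833·exp(−kt) = 0.2833·0.7496 = 0.2124 mg/L.
Second outfall: C = (185.0·0.2124 + 11.60·31.00)/196.6 = 2.029 mg/L.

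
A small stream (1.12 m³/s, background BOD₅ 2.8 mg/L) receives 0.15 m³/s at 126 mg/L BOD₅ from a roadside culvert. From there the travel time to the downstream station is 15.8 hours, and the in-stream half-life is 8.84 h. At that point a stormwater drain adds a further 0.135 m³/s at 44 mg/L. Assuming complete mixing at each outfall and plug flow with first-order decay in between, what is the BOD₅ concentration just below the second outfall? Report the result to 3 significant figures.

8.77 mg/L

Mass balance: C = (1.120·2.800 + 0.1500·126.0) / 1.270 = 22.04/1.270 = 17.35 mg/L; combined flow 1.270 m³/s.
Half-life 8.84 h → k = ln 2 / 8.84 = 0.07841 h⁻¹ = 1.882 d⁻¹.
Decay over the reach: 17.35·exp(−kt) = 17.35·0.2897 = 5.027 mg/L.
Second outfall: C = (1.270·5.027 + 0.1350·44.00)/1.405 = 8.772 mg/L.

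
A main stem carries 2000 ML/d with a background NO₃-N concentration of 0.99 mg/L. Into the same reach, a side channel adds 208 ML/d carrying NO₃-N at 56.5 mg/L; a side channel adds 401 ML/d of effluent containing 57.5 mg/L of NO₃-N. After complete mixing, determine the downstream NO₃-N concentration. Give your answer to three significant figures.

14.1 mg/L

Mixed concentration C = ΣQC/ΣQ = (2000·0.9900 + 208.0·56.50 + 401.0·57.50) / 2609 = 36790/2609 = 14.10 mg/L.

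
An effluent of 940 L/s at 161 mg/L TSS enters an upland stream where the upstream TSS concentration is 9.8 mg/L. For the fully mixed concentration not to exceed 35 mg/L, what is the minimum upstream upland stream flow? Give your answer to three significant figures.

4700 L/s

Set C_mix = 35: (Q·9.800 + 940.0·161.0) / (Q + 940.0) = 35
→ Q = 940.0·(161.0 − 35)/(35 − 9.800) = 4700 L/s.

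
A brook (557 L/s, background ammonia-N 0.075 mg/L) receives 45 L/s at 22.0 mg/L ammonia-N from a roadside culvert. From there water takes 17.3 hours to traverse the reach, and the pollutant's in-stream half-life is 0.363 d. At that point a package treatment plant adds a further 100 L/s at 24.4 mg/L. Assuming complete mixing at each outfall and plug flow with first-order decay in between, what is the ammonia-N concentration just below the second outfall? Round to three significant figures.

3.85 mg/L

After mixing, C = (557.0·0.07500 + 45.00·22.00) / 602.0 = 1032/602.0 = 1.714 mg/L; combined flow 602.0 L/s.
Half-life 0.363 d → k = ln 2 / 0.363 = 1.909 d⁻¹.
First-order decay: C = 1.714·exp(−k·t) = 1.714·0.2525 = 0.4327 mg/L.
Second outfall: C = (602.0·0.4327 + 100.0·24.40)/702.0 = 3.847 mg/L.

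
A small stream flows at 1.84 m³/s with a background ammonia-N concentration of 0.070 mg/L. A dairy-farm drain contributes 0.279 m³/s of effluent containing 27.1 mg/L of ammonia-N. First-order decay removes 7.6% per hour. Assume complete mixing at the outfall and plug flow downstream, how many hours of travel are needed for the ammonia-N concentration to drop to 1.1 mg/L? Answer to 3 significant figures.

15.1 h

Flow-weighted average: C = (1.840·0.07000 + 0.2790·27.10) / 2.119 = 7.690/2.119 = 3.629 mg/L.
7.6%/h lost → k = −ln(1 − 0.076) = 0.07904 h⁻¹.
3.629·exp(−k·t) = 1.1 → t = ln(3.629/1.1)/k = 54360 s = 15.10 h.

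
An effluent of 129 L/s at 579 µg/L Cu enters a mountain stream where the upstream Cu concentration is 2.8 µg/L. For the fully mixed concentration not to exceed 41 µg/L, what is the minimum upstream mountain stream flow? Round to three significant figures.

Set C_mix = 41: (Q·2.800 + 129.0·579.0) / (Q + 129.0) = 41
→ Q = 129.0·(579.0 − 41)/(41 − 2.800) = 1817 L/s.

1820 L/s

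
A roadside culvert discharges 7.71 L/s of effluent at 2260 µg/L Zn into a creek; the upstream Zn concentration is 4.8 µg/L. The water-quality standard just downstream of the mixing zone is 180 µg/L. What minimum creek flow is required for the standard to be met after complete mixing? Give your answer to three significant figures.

Set C_mix = 180: (Q·4.800 + 7.710·2260) / (Q + 7.710) = 180
→ Q = 7.710·(2260 − 180)/(180 − 4.800) = 91.53 L/s.

91.5 L/s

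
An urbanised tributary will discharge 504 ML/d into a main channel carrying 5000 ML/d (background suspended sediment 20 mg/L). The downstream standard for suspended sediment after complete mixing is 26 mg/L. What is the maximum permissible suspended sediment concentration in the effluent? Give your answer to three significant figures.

85.5 mg/L

At the limit, (Qr·Cr + Qe·Cₑ)/(Qr + Qe) = 26:
Cₑ = (5504·26 − 5000·20.00) / 504.0 = 85.52 mg/L.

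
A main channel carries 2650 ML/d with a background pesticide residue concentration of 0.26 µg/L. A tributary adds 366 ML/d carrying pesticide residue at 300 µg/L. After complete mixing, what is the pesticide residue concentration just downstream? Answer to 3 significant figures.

36.6 µg/L

Mixed concentration C = ΣQC/ΣQ = (2650·0.2600 + 366.0·300.0) / 3016 = 110500/3016 = 36.63 µg/L.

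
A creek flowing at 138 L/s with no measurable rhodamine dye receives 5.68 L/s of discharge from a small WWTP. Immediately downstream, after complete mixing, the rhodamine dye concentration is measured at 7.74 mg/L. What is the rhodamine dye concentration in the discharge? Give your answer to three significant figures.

196 mg/L

Mass balance: 138.0·0 + 5.680·Cₑ = 143.7·7.740
→ Cₑ = (143.7·7.740 − 138.0·0) / 5.680 = 195.8 mg/L.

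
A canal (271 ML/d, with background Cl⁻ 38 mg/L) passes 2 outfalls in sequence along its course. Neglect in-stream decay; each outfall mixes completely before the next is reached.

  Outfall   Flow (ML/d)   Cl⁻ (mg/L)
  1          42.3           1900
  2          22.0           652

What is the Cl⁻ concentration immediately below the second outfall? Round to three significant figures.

After outfall 1: Q = 271.0 + 42.30 = 313.3 ML/d; C = (271.0·38.00 + 42.30·1900)/313.3 = 289.4 mg/L.
After outfall 2: Q = 313.3 + 22.00 = 335.3 ML/d; C = (313.3·289.4 + 22.00·652.0)/335.3 = 313.2 mg/L.

313 mg/L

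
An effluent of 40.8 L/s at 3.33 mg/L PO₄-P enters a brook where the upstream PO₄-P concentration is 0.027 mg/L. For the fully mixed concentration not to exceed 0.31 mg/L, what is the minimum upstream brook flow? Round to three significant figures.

435 L/s

Set C_mix = 0.31: (Q·0.02700 + 40.80·3.330) / (Q + 40.80) = 0.31
→ Q = 40.80·(3.330 − 0.31)/(0.31 − 0.02700) = 435.4 L/s.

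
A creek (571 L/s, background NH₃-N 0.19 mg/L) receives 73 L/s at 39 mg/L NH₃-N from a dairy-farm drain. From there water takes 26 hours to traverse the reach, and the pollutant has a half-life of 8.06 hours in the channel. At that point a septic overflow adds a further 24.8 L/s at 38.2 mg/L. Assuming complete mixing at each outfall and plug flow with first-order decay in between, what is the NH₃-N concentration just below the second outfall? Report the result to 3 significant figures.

Conservation of mass: C = (571.0·0.1900 + 73.00·39.00) / 644.0 = 2955/644.0 = 4.589 mg/L; combined flow 644.0 L/s.
Half-life 8.06 h → k = ln 2 / 8.06 = 0.08600 h⁻¹ = 2.064 d⁻¹.
After decay, C = 4.589 × e^(−kt) = 4.589 × 0.1069 = 0.4905 mg/L.
Second outfall: C = (644.0·0.4905 + 24.80·38.20)/668.8 = 1.889 mg/L.

1.89 mg/L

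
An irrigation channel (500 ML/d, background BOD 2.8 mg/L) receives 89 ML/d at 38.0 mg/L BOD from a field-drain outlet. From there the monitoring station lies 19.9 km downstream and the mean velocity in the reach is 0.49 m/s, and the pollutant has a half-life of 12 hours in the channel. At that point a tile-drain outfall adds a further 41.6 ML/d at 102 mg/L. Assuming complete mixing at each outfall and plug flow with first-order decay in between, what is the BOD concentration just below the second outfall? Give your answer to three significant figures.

Mass balance: C = (500.0·2.800 + 89.00·38.00) / 589.0 = 4782/589.0 = 8.119 mg/L; combined flow 589.0 ML/d.
Travel time t = 19.9·1000 / 0.49 = 40610 s = 11.28 h.
Half-life 12 h → k = ln 2 / 12 = 0.05776 h⁻¹ = 1.386 d⁻¹.
Applying C = C₀e^(−kt): 8.119 × 0.5212 = 4.232 mg/L.
Second outfall: C = (589.0·4.232 + 41.60·102.0)/630.6 = 10.68 mg/L.

10.7 mg/L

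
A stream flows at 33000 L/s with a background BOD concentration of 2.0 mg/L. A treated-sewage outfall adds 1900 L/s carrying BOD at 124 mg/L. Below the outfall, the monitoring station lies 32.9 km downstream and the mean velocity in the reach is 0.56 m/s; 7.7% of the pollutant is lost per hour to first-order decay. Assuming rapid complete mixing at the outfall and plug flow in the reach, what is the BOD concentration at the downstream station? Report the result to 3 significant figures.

2.34 mg/L

Mass balance: C = (33000·2.000 + 1900·124.0) / 34900 = 301600/34900 = 8.642 mg/L.
Travel time t = 32.9·1000 / 0.56 = 58750 s = 16.32 h.
7.7%/h lost → k = −ln(1 − 0.077) = 0.08013 h⁻¹.
First-order decay: C = 8.642·exp(−k·t) = 8.642·0.2705 = 2.337 mg/L.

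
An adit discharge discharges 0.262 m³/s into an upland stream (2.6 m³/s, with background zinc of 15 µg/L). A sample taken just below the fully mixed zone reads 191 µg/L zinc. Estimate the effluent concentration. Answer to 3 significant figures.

Mass balance: 2.600·15.00 + 0.2620·Cₑ = 2.862·191.0
→ Cₑ = (2.862·191.0 − 2.600·15.00) / 0.2620 = 1938 µg/L.

1940 µg/L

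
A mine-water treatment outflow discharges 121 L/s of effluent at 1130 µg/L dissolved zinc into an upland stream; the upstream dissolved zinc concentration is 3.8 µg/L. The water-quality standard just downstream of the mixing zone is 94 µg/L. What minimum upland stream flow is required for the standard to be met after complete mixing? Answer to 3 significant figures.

Set C_mix = 94: (Q·3.800 + 121.0·1130) / (Q + 121.0) = 94
→ Q = 121.0·(1130 − 94)/(94 − 3.800) = 1390 L/s.

1390 L/s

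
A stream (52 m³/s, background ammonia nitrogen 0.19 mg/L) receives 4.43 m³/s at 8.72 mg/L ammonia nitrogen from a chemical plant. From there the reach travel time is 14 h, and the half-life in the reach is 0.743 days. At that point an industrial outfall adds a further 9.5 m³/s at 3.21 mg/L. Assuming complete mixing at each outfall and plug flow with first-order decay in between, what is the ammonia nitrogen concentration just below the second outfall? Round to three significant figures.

Mixed concentration C = ΣQC/ΣQ = (52.00·0.1900 + 4.430·8.720) / 56.43 = 48.51/56.43 = 0.8596 mg/L; combined flow 56.43 m³/s.
Half-life 0.743 d → k = ln 2 / 0.743 = 0.9329 d⁻¹.
After decay, C = 0.8596 × e^(−kt) = 0.8596 × 0.5803 = 0.4989 mg/L.
At the second outfall, C = (56.43·0.4989 + 9.500·3.210) / (56.43 + 9.500) = 0.8895 mg/L.

0.890 mg/L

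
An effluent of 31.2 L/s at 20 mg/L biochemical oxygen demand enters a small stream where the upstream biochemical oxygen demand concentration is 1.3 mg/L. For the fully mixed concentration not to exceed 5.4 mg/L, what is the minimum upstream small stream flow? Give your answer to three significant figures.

Set C_mix = 5.4: (Q·1.300 + 31.20·20.00) / (Q + 31.20) = 5.4
→ Q = 31.20·(20.00 − 5.4)/(5.4 − 1.300) = 111.1 L/s.

111 L/s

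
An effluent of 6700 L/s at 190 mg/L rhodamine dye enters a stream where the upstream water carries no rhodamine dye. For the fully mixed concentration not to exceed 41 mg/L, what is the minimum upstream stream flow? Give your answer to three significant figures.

Set C_mix = 41: (Q·0 + 6700·190.0) / (Q + 6700) = 41
→ Q = 6700·(190.0 − 41)/(41 − 0) = 24350 L/s.

24300 L/s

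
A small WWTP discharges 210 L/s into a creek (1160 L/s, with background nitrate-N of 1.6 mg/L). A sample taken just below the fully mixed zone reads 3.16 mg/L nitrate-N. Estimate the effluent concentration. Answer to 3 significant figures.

11.8 mg/L

Mass balance: 1160·1.600 + 210.0·Cₑ = 1370·3.160
→ Cₑ = (1370·3.160 − 1160·1.600) / 210.0 = 11.78 mg/L.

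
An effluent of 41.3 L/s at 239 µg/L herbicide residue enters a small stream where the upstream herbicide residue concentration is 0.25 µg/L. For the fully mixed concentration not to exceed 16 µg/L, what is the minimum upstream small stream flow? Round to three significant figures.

585 L/s

Set C_mix = 16: (Q·0.2500 + 41.30·239.0) / (Q + 41.30) = 16
→ Q = 41.30·(239.0 − 16)/(16 − 0.2500) = 584.8 L/s.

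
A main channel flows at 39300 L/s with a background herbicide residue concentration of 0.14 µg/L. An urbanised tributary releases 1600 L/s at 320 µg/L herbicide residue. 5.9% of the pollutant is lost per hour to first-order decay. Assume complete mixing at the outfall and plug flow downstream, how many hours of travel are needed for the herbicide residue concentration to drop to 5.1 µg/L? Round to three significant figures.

Mixed concentration C = ΣQC/ΣQ = (39300·0.1400 + 1600·320.0) / 40900 = 517500/40900 = 12.65 µg/L.
5.9%/h lost → k = −ln(1 − 0.059) = 0.06081 h⁻¹.
12.65·exp(−k·t) = 5.1 → t = ln(12.65/5.1)/k = 53790 s = 14.94 h.

14.9 h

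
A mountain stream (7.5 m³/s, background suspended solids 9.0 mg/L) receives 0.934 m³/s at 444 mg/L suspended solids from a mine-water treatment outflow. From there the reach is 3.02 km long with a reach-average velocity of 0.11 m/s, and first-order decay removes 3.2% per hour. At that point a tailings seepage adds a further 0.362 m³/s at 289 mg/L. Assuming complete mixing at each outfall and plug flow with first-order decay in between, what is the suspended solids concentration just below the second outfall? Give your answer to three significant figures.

Flow-weighted average: C = (7.500·9.000 + 0.9340·444.0) / 8.434 = 482.2/8.434 = 57.17 mg/L; combined flow 8.434 m³/s.
Travel time t = 3.02·1000 / 0.11 = 27450 s = 7.626 h.
3.2%/h lost → k = −ln(1 − 0.032) = 0.03252 h⁻¹.
Decay over the reach: 57.17·exp(−kt) = 57.17·0.7803 = 44.61 mg/L.
At the second outfall, C = (8.434·44.61 + 0.3620·289.0) / (8.434 + 0.3620) = 54.67 mg/L.

54.7 mg/L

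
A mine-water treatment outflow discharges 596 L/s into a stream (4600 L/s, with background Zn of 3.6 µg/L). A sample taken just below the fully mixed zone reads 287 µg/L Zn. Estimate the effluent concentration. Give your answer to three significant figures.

Mass balance: 4600·3.600 + 596.0·Cₑ = 5196·287.0
→ Cₑ = (5196·287.0 − 4600·3.600) / 596.0 = 2474 µg/L.

2470 µg/L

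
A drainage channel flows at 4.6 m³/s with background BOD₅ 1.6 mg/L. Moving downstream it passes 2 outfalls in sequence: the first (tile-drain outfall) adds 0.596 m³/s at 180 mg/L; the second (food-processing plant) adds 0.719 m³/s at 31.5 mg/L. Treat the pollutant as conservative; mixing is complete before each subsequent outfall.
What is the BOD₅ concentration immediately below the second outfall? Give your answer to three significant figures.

23.2 mg/L

After outfall 1: Q = 4.600 + 0.5960 = 5.196 m³/s; C = (4.600·1.600 + 0.5960·180.0)/5.196 = 22.06 mg/L.
After outfall 2: Q = 5.196 + 0.7190 = 5.915 m³/s; C = (5.196·22.06 + 0.7190·31.50)/5.915 = 23.21 mg/L.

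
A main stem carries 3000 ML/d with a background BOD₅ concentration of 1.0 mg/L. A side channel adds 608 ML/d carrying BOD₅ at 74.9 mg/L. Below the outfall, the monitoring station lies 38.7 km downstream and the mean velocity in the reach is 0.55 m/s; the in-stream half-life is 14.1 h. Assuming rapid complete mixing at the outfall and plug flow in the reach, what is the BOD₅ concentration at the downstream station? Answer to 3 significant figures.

Mass balance: C = (3000·1.000 + 608.0·74.90) / 3608 = 48540/3608 = 13.45 mg/L.
Travel time t = 38.7·1000 / 0.55 = 70360 s = 19.55 h.
Half-life 14.1 h → k = ln 2 / 14.1 = 0.04916 h⁻¹ = 1.180 d⁻¹.
First-order decay: C = 13.45·exp(−k·t) = 13.45·0.3826 = 5.147 mg/L.

5.15 mg/L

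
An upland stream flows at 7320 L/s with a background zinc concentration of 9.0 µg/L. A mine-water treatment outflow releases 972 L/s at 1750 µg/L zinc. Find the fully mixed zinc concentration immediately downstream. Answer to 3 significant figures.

213 µg/L

Mixed concentration C = ΣQC/ΣQ = (7320·9.000 + 972.0·1750) / 8292 = 1767000/8292 = 213.1 µg/L.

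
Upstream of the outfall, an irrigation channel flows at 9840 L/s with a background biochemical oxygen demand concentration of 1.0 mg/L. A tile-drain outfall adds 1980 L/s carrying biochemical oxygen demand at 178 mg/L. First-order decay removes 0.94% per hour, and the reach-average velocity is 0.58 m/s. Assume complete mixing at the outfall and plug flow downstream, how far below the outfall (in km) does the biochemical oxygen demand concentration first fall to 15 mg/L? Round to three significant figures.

Conservation of mass: C = (9840·1.000 + 1980·178.0) / 11820 = 362300/11820 = 30.65 mg/L.
0.94%/h lost → k = −ln(1 − 0.0094) = 0.009444 h⁻¹.
Set 30.65·exp(−k·t) = 15 → t = ln(30.65/15)/k = 272400 s = 75.66 h.
Distance = v·t = 0.58·272400 = 158000 m = 158.0 km.

158 km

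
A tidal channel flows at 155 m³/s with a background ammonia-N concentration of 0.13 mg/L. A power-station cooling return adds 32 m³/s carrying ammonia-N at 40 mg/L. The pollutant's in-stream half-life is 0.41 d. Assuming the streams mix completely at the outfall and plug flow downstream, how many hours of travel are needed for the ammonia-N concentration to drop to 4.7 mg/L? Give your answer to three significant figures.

5.56 h

Flow-weighted average: C = (155.0·0.1300 + 32.00·40.00) / 187.0 = 1300/187.0 = 6.953 mg/L.
Half-life 0.41 d → k = ln 2 / 0.41 = 1.691 d⁻¹.
6.953·exp(−k·t) = 4.7 → t = ln(6.953/4.7)/k = 20010 s = 5.559 h.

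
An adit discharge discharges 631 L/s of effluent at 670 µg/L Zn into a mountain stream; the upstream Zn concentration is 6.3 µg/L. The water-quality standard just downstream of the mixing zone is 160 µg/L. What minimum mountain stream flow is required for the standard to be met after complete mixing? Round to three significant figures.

2090 L/s

Set C_mix = 160: (Q·6.300 + 631.0·670.0) / (Q + 631.0) = 160
→ Q = 631.0·(670.0 − 160)/(160 − 6.300) = 2094 L/s.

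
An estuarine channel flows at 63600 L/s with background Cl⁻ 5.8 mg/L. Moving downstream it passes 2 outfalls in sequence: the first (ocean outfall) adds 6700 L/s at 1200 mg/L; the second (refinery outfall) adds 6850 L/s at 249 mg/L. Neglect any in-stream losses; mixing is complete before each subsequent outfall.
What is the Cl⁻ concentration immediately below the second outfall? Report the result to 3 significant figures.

Outfall 1: combined Q = 70300 L/s; C = (63600·5.800 + 6700·1200)/70300 = 119.6 mg/L.
Outfall 2: combined Q = 77150 L/s; C = (70300·119.6 + 6850·249.0)/77150 = 131.1 mg/L.

131 mg/L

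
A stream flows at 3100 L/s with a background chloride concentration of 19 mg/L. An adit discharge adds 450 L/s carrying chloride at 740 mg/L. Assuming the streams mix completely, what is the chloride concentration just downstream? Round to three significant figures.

Mass balance: C = (3100·19.00 + 450.0·740.0) / 3550 = 391900/3550 = 110.4 mg/L.

110 mg/L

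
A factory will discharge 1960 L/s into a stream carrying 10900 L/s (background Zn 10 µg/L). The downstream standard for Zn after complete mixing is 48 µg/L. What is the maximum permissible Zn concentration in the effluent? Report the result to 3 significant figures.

259 µg/L

At the limit, (Qr·Cr + Qe·Cₑ)/(Qr + Qe) = 48:
Cₑ = (12860·48 − 10900·10.00) / 1960 = 259.3 µg/L.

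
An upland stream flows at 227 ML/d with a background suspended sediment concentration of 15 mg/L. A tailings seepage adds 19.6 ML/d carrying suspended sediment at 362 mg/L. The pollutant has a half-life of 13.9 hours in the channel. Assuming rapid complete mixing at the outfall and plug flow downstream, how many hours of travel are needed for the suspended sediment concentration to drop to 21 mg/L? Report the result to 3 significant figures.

Conservation of mass: C = (227.0·15.00 + 19.60·362.0) / 246.6 = 10500/246.6 = 42.58 mg/L.
Half-life 13.9 h → k = ln 2 / 13.9 = 0.04987 h⁻¹ = 1.197 d⁻¹.
42.58·exp(−k·t) = 21 → t = ln(42.58/21)/k = 51030 s = 14.17 h.

14.2 h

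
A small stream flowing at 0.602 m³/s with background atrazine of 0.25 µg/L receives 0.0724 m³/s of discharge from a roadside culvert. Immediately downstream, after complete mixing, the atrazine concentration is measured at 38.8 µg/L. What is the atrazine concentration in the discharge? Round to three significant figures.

Mass balance: 0.6020·0.2500 + 0.07240·Cₑ = 0.6744·38.80
→ Cₑ = (0.6744·38.80 − 0.6020·0.2500) / 0.07240 = 359.3 µg/L.

359 µg/L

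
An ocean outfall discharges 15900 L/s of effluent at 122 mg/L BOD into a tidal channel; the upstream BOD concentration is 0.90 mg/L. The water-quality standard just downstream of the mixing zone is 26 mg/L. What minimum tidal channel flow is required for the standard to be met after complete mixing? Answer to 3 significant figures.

60800 L/s

Set C_mix = 26: (Q·0.9000 + 15900·122.0) / (Q + 15900) = 26
→ Q = 15900·(122.0 − 26)/(26 − 0.9000) = 60810 L/s.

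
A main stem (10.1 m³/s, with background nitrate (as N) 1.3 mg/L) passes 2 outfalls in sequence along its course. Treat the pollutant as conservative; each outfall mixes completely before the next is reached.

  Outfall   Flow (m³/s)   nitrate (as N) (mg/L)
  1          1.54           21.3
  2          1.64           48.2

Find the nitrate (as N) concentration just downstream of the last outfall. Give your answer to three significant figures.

Outfall 1: combined Q = 11.64 m³/s; C = (10.10·1.300 + 1.540·21.30)/11.64 = 3.946 mg/L.
Outfall 2: combined Q = 13.28 m³/s; C = (11.64·3.946 + 1.640·48.20)/13.28 = 9.411 mg/L.

9.41 mg/L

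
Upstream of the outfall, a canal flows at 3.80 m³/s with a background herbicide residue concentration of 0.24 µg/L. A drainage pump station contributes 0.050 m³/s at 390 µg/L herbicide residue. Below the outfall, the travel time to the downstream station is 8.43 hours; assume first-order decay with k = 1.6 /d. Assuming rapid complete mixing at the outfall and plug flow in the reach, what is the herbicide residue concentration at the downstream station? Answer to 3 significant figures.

3.02 µg/L

Mixed concentration C = ΣQC/ΣQ = (3.800·0.2400 + 0.05000·390.0) / 3.850 = 20.41/3.850 = 5.302 µg/L.
First-order decay: C = 5.302·exp(−k·t) = 5.302·0.5701 = 3.022 µg/L.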